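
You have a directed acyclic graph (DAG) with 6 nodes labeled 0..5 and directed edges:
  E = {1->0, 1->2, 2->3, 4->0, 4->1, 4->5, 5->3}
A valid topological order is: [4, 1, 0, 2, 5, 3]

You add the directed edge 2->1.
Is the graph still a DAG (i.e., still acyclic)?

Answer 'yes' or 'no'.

Given toposort: [4, 1, 0, 2, 5, 3]
Position of 2: index 3; position of 1: index 1
New edge 2->1: backward (u after v in old order)
Backward edge: old toposort is now invalid. Check if this creates a cycle.
Does 1 already reach 2? Reachable from 1: [0, 1, 2, 3]. YES -> cycle!
Still a DAG? no

Answer: no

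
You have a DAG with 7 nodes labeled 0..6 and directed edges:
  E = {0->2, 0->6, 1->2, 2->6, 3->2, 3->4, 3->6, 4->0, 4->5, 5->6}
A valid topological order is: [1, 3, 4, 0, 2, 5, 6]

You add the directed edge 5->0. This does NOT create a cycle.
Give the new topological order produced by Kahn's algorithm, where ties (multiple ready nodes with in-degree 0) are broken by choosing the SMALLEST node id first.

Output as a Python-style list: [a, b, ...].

Old toposort: [1, 3, 4, 0, 2, 5, 6]
Added edge: 5->0
Position of 5 (5) > position of 0 (3). Must reorder: 5 must now come before 0.
Run Kahn's algorithm (break ties by smallest node id):
  initial in-degrees: [2, 0, 3, 0, 1, 1, 4]
  ready (indeg=0): [1, 3]
  pop 1: indeg[2]->2 | ready=[3] | order so far=[1]
  pop 3: indeg[2]->1; indeg[4]->0; indeg[6]->3 | ready=[4] | order so far=[1, 3]
  pop 4: indeg[0]->1; indeg[5]->0 | ready=[5] | order so far=[1, 3, 4]
  pop 5: indeg[0]->0; indeg[6]->2 | ready=[0] | order so far=[1, 3, 4, 5]
  pop 0: indeg[2]->0; indeg[6]->1 | ready=[2] | order so far=[1, 3, 4, 5, 0]
  pop 2: indeg[6]->0 | ready=[6] | order so far=[1, 3, 4, 5, 0, 2]
  pop 6: no out-edges | ready=[] | order so far=[1, 3, 4, 5, 0, 2, 6]
  Result: [1, 3, 4, 5, 0, 2, 6]

Answer: [1, 3, 4, 5, 0, 2, 6]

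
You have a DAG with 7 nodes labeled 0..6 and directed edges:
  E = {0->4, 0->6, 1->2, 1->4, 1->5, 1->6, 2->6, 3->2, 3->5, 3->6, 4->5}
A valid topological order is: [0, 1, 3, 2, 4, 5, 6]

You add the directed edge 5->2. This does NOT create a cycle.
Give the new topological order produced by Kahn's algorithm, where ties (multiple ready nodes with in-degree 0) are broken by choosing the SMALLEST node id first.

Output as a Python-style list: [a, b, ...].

Old toposort: [0, 1, 3, 2, 4, 5, 6]
Added edge: 5->2
Position of 5 (5) > position of 2 (3). Must reorder: 5 must now come before 2.
Run Kahn's algorithm (break ties by smallest node id):
  initial in-degrees: [0, 0, 3, 0, 2, 3, 4]
  ready (indeg=0): [0, 1, 3]
  pop 0: indeg[4]->1; indeg[6]->3 | ready=[1, 3] | order so far=[0]
  pop 1: indeg[2]->2; indeg[4]->0; indeg[5]->2; indeg[6]->2 | ready=[3, 4] | order so far=[0, 1]
  pop 3: indeg[2]->1; indeg[5]->1; indeg[6]->1 | ready=[4] | order so far=[0, 1, 3]
  pop 4: indeg[5]->0 | ready=[5] | order so far=[0, 1, 3, 4]
  pop 5: indeg[2]->0 | ready=[2] | order so far=[0, 1, 3, 4, 5]
  pop 2: indeg[6]->0 | ready=[6] | order so far=[0, 1, 3, 4, 5, 2]
  pop 6: no out-edges | ready=[] | order so far=[0, 1, 3, 4, 5, 2, 6]
  Result: [0, 1, 3, 4, 5, 2, 6]

Answer: [0, 1, 3, 4, 5, 2, 6]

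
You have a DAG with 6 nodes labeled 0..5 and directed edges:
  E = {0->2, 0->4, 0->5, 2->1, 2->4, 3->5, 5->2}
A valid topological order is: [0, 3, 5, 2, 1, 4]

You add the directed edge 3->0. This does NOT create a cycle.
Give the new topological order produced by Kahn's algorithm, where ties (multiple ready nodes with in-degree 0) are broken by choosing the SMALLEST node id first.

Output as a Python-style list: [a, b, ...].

Answer: [3, 0, 5, 2, 1, 4]

Derivation:
Old toposort: [0, 3, 5, 2, 1, 4]
Added edge: 3->0
Position of 3 (1) > position of 0 (0). Must reorder: 3 must now come before 0.
Run Kahn's algorithm (break ties by smallest node id):
  initial in-degrees: [1, 1, 2, 0, 2, 2]
  ready (indeg=0): [3]
  pop 3: indeg[0]->0; indeg[5]->1 | ready=[0] | order so far=[3]
  pop 0: indeg[2]->1; indeg[4]->1; indeg[5]->0 | ready=[5] | order so far=[3, 0]
  pop 5: indeg[2]->0 | ready=[2] | order so far=[3, 0, 5]
  pop 2: indeg[1]->0; indeg[4]->0 | ready=[1, 4] | order so far=[3, 0, 5, 2]
  pop 1: no out-edges | ready=[4] | order so far=[3, 0, 5, 2, 1]
  pop 4: no out-edges | ready=[] | order so far=[3, 0, 5, 2, 1, 4]
  Result: [3, 0, 5, 2, 1, 4]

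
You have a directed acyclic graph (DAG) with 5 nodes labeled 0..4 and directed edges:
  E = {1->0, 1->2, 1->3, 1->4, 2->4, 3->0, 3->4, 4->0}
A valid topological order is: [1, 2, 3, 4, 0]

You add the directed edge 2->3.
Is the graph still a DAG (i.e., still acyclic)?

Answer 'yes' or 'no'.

Answer: yes

Derivation:
Given toposort: [1, 2, 3, 4, 0]
Position of 2: index 1; position of 3: index 2
New edge 2->3: forward
Forward edge: respects the existing order. Still a DAG, same toposort still valid.
Still a DAG? yes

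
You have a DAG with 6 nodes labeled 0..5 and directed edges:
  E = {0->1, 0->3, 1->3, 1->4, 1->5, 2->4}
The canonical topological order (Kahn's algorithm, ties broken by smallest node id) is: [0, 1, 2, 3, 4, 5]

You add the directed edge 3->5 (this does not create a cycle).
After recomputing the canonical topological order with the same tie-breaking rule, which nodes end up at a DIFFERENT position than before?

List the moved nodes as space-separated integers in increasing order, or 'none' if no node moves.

Old toposort: [0, 1, 2, 3, 4, 5]
Added edge 3->5
Recompute Kahn (smallest-id tiebreak):
  initial in-degrees: [0, 1, 0, 2, 2, 2]
  ready (indeg=0): [0, 2]
  pop 0: indeg[1]->0; indeg[3]->1 | ready=[1, 2] | order so far=[0]
  pop 1: indeg[3]->0; indeg[4]->1; indeg[5]->1 | ready=[2, 3] | order so far=[0, 1]
  pop 2: indeg[4]->0 | ready=[3, 4] | order so far=[0, 1, 2]
  pop 3: indeg[5]->0 | ready=[4, 5] | order so far=[0, 1, 2, 3]
  pop 4: no out-edges | ready=[5] | order so far=[0, 1, 2, 3, 4]
  pop 5: no out-edges | ready=[] | order so far=[0, 1, 2, 3, 4, 5]
New canonical toposort: [0, 1, 2, 3, 4, 5]
Compare positions:
  Node 0: index 0 -> 0 (same)
  Node 1: index 1 -> 1 (same)
  Node 2: index 2 -> 2 (same)
  Node 3: index 3 -> 3 (same)
  Node 4: index 4 -> 4 (same)
  Node 5: index 5 -> 5 (same)
Nodes that changed position: none

Answer: none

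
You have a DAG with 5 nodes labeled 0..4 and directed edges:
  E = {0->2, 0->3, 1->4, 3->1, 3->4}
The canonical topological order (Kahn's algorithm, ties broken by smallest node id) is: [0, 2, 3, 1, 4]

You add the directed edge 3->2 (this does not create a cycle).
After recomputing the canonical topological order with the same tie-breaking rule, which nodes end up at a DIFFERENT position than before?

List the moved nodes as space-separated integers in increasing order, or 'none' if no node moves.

Old toposort: [0, 2, 3, 1, 4]
Added edge 3->2
Recompute Kahn (smallest-id tiebreak):
  initial in-degrees: [0, 1, 2, 1, 2]
  ready (indeg=0): [0]
  pop 0: indeg[2]->1; indeg[3]->0 | ready=[3] | order so far=[0]
  pop 3: indeg[1]->0; indeg[2]->0; indeg[4]->1 | ready=[1, 2] | order so far=[0, 3]
  pop 1: indeg[4]->0 | ready=[2, 4] | order so far=[0, 3, 1]
  pop 2: no out-edges | ready=[4] | order so far=[0, 3, 1, 2]
  pop 4: no out-edges | ready=[] | order so far=[0, 3, 1, 2, 4]
New canonical toposort: [0, 3, 1, 2, 4]
Compare positions:
  Node 0: index 0 -> 0 (same)
  Node 1: index 3 -> 2 (moved)
  Node 2: index 1 -> 3 (moved)
  Node 3: index 2 -> 1 (moved)
  Node 4: index 4 -> 4 (same)
Nodes that changed position: 1 2 3

Answer: 1 2 3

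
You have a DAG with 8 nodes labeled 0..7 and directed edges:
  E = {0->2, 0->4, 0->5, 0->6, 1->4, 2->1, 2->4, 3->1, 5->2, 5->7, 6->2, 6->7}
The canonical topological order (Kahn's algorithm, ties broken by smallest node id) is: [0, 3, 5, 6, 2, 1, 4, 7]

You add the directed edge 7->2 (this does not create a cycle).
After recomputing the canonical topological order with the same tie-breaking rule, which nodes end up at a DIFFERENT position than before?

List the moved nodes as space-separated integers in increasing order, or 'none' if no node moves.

Answer: 1 2 4 7

Derivation:
Old toposort: [0, 3, 5, 6, 2, 1, 4, 7]
Added edge 7->2
Recompute Kahn (smallest-id tiebreak):
  initial in-degrees: [0, 2, 4, 0, 3, 1, 1, 2]
  ready (indeg=0): [0, 3]
  pop 0: indeg[2]->3; indeg[4]->2; indeg[5]->0; indeg[6]->0 | ready=[3, 5, 6] | order so far=[0]
  pop 3: indeg[1]->1 | ready=[5, 6] | order so far=[0, 3]
  pop 5: indeg[2]->2; indeg[7]->1 | ready=[6] | order so far=[0, 3, 5]
  pop 6: indeg[2]->1; indeg[7]->0 | ready=[7] | order so far=[0, 3, 5, 6]
  pop 7: indeg[2]->0 | ready=[2] | order so far=[0, 3, 5, 6, 7]
  pop 2: indeg[1]->0; indeg[4]->1 | ready=[1] | order so far=[0, 3, 5, 6, 7, 2]
  pop 1: indeg[4]->0 | ready=[4] | order so far=[0, 3, 5, 6, 7, 2, 1]
  pop 4: no out-edges | ready=[] | order so far=[0, 3, 5, 6, 7, 2, 1, 4]
New canonical toposort: [0, 3, 5, 6, 7, 2, 1, 4]
Compare positions:
  Node 0: index 0 -> 0 (same)
  Node 1: index 5 -> 6 (moved)
  Node 2: index 4 -> 5 (moved)
  Node 3: index 1 -> 1 (same)
  Node 4: index 6 -> 7 (moved)
  Node 5: index 2 -> 2 (same)
  Node 6: index 3 -> 3 (same)
  Node 7: index 7 -> 4 (moved)
Nodes that changed position: 1 2 4 7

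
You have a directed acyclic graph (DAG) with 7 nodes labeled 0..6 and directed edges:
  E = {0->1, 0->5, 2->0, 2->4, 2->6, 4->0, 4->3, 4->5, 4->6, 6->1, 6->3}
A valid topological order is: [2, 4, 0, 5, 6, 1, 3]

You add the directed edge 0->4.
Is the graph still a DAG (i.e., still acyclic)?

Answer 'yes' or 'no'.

Answer: no

Derivation:
Given toposort: [2, 4, 0, 5, 6, 1, 3]
Position of 0: index 2; position of 4: index 1
New edge 0->4: backward (u after v in old order)
Backward edge: old toposort is now invalid. Check if this creates a cycle.
Does 4 already reach 0? Reachable from 4: [0, 1, 3, 4, 5, 6]. YES -> cycle!
Still a DAG? no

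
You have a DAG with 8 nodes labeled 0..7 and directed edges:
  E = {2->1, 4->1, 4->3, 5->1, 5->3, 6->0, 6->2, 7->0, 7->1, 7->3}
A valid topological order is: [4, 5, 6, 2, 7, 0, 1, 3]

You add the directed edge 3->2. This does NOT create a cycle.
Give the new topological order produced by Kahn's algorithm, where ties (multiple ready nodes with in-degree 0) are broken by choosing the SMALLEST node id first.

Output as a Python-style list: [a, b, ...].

Answer: [4, 5, 6, 7, 0, 3, 2, 1]

Derivation:
Old toposort: [4, 5, 6, 2, 7, 0, 1, 3]
Added edge: 3->2
Position of 3 (7) > position of 2 (3). Must reorder: 3 must now come before 2.
Run Kahn's algorithm (break ties by smallest node id):
  initial in-degrees: [2, 4, 2, 3, 0, 0, 0, 0]
  ready (indeg=0): [4, 5, 6, 7]
  pop 4: indeg[1]->3; indeg[3]->2 | ready=[5, 6, 7] | order so far=[4]
  pop 5: indeg[1]->2; indeg[3]->1 | ready=[6, 7] | order so far=[4, 5]
  pop 6: indeg[0]->1; indeg[2]->1 | ready=[7] | order so far=[4, 5, 6]
  pop 7: indeg[0]->0; indeg[1]->1; indeg[3]->0 | ready=[0, 3] | order so far=[4, 5, 6, 7]
  pop 0: no out-edges | ready=[3] | order so far=[4, 5, 6, 7, 0]
  pop 3: indeg[2]->0 | ready=[2] | order so far=[4, 5, 6, 7, 0, 3]
  pop 2: indeg[1]->0 | ready=[1] | order so far=[4, 5, 6, 7, 0, 3, 2]
  pop 1: no out-edges | ready=[] | order so far=[4, 5, 6, 7, 0, 3, 2, 1]
  Result: [4, 5, 6, 7, 0, 3, 2, 1]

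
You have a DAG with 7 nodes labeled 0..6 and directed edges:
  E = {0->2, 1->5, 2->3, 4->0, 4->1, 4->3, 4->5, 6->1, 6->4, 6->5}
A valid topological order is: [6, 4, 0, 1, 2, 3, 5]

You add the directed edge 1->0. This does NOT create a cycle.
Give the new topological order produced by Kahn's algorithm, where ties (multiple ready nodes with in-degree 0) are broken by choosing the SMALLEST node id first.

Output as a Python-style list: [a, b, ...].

Answer: [6, 4, 1, 0, 2, 3, 5]

Derivation:
Old toposort: [6, 4, 0, 1, 2, 3, 5]
Added edge: 1->0
Position of 1 (3) > position of 0 (2). Must reorder: 1 must now come before 0.
Run Kahn's algorithm (break ties by smallest node id):
  initial in-degrees: [2, 2, 1, 2, 1, 3, 0]
  ready (indeg=0): [6]
  pop 6: indeg[1]->1; indeg[4]->0; indeg[5]->2 | ready=[4] | order so far=[6]
  pop 4: indeg[0]->1; indeg[1]->0; indeg[3]->1; indeg[5]->1 | ready=[1] | order so far=[6, 4]
  pop 1: indeg[0]->0; indeg[5]->0 | ready=[0, 5] | order so far=[6, 4, 1]
  pop 0: indeg[2]->0 | ready=[2, 5] | order so far=[6, 4, 1, 0]
  pop 2: indeg[3]->0 | ready=[3, 5] | order so far=[6, 4, 1, 0, 2]
  pop 3: no out-edges | ready=[5] | order so far=[6, 4, 1, 0, 2, 3]
  pop 5: no out-edges | ready=[] | order so far=[6, 4, 1, 0, 2, 3, 5]
  Result: [6, 4, 1, 0, 2, 3, 5]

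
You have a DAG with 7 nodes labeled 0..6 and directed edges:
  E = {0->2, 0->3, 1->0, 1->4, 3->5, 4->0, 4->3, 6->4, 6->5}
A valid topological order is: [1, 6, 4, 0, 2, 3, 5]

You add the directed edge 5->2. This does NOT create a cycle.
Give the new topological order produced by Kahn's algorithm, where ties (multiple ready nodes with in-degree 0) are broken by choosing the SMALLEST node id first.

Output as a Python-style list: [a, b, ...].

Old toposort: [1, 6, 4, 0, 2, 3, 5]
Added edge: 5->2
Position of 5 (6) > position of 2 (4). Must reorder: 5 must now come before 2.
Run Kahn's algorithm (break ties by smallest node id):
  initial in-degrees: [2, 0, 2, 2, 2, 2, 0]
  ready (indeg=0): [1, 6]
  pop 1: indeg[0]->1; indeg[4]->1 | ready=[6] | order so far=[1]
  pop 6: indeg[4]->0; indeg[5]->1 | ready=[4] | order so far=[1, 6]
  pop 4: indeg[0]->0; indeg[3]->1 | ready=[0] | order so far=[1, 6, 4]
  pop 0: indeg[2]->1; indeg[3]->0 | ready=[3] | order so far=[1, 6, 4, 0]
  pop 3: indeg[5]->0 | ready=[5] | order so far=[1, 6, 4, 0, 3]
  pop 5: indeg[2]->0 | ready=[2] | order so far=[1, 6, 4, 0, 3, 5]
  pop 2: no out-edges | ready=[] | order so far=[1, 6, 4, 0, 3, 5, 2]
  Result: [1, 6, 4, 0, 3, 5, 2]

Answer: [1, 6, 4, 0, 3, 5, 2]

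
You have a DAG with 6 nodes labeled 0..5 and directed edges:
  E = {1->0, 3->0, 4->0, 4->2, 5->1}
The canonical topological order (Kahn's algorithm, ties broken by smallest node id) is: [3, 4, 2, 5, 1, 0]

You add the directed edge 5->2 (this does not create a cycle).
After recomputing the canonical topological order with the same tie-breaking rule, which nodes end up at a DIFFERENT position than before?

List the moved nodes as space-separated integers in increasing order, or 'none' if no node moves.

Answer: 0 1 2 5

Derivation:
Old toposort: [3, 4, 2, 5, 1, 0]
Added edge 5->2
Recompute Kahn (smallest-id tiebreak):
  initial in-degrees: [3, 1, 2, 0, 0, 0]
  ready (indeg=0): [3, 4, 5]
  pop 3: indeg[0]->2 | ready=[4, 5] | order so far=[3]
  pop 4: indeg[0]->1; indeg[2]->1 | ready=[5] | order so far=[3, 4]
  pop 5: indeg[1]->0; indeg[2]->0 | ready=[1, 2] | order so far=[3, 4, 5]
  pop 1: indeg[0]->0 | ready=[0, 2] | order so far=[3, 4, 5, 1]
  pop 0: no out-edges | ready=[2] | order so far=[3, 4, 5, 1, 0]
  pop 2: no out-edges | ready=[] | order so far=[3, 4, 5, 1, 0, 2]
New canonical toposort: [3, 4, 5, 1, 0, 2]
Compare positions:
  Node 0: index 5 -> 4 (moved)
  Node 1: index 4 -> 3 (moved)
  Node 2: index 2 -> 5 (moved)
  Node 3: index 0 -> 0 (same)
  Node 4: index 1 -> 1 (same)
  Node 5: index 3 -> 2 (moved)
Nodes that changed position: 0 1 2 5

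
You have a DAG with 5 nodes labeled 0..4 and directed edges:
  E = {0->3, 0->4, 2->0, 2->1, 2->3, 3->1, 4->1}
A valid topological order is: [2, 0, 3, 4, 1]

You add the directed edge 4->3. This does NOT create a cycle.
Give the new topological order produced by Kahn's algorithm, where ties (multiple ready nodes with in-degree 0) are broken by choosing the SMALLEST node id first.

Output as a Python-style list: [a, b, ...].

Old toposort: [2, 0, 3, 4, 1]
Added edge: 4->3
Position of 4 (3) > position of 3 (2). Must reorder: 4 must now come before 3.
Run Kahn's algorithm (break ties by smallest node id):
  initial in-degrees: [1, 3, 0, 3, 1]
  ready (indeg=0): [2]
  pop 2: indeg[0]->0; indeg[1]->2; indeg[3]->2 | ready=[0] | order so far=[2]
  pop 0: indeg[3]->1; indeg[4]->0 | ready=[4] | order so far=[2, 0]
  pop 4: indeg[1]->1; indeg[3]->0 | ready=[3] | order so far=[2, 0, 4]
  pop 3: indeg[1]->0 | ready=[1] | order so far=[2, 0, 4, 3]
  pop 1: no out-edges | ready=[] | order so far=[2, 0, 4, 3, 1]
  Result: [2, 0, 4, 3, 1]

Answer: [2, 0, 4, 3, 1]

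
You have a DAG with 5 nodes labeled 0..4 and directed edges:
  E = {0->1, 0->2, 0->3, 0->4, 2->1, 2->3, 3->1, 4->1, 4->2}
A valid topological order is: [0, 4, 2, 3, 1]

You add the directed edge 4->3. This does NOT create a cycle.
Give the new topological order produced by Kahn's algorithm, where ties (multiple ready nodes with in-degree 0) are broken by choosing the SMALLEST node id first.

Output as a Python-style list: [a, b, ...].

Answer: [0, 4, 2, 3, 1]

Derivation:
Old toposort: [0, 4, 2, 3, 1]
Added edge: 4->3
Position of 4 (1) < position of 3 (3). Old order still valid.
Run Kahn's algorithm (break ties by smallest node id):
  initial in-degrees: [0, 4, 2, 3, 1]
  ready (indeg=0): [0]
  pop 0: indeg[1]->3; indeg[2]->1; indeg[3]->2; indeg[4]->0 | ready=[4] | order so far=[0]
  pop 4: indeg[1]->2; indeg[2]->0; indeg[3]->1 | ready=[2] | order so far=[0, 4]
  pop 2: indeg[1]->1; indeg[3]->0 | ready=[3] | order so far=[0, 4, 2]
  pop 3: indeg[1]->0 | ready=[1] | order so far=[0, 4, 2, 3]
  pop 1: no out-edges | ready=[] | order so far=[0, 4, 2, 3, 1]
  Result: [0, 4, 2, 3, 1]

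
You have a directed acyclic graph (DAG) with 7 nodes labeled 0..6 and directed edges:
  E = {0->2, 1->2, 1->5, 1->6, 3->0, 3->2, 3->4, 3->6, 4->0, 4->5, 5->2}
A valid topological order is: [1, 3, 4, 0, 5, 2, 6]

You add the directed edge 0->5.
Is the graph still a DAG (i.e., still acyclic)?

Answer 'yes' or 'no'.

Given toposort: [1, 3, 4, 0, 5, 2, 6]
Position of 0: index 3; position of 5: index 4
New edge 0->5: forward
Forward edge: respects the existing order. Still a DAG, same toposort still valid.
Still a DAG? yes

Answer: yes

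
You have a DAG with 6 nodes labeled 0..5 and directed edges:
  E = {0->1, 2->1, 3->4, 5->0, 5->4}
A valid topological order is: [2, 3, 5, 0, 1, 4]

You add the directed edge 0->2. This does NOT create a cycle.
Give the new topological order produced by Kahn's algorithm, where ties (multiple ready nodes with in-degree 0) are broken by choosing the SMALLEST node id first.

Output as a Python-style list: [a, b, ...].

Old toposort: [2, 3, 5, 0, 1, 4]
Added edge: 0->2
Position of 0 (3) > position of 2 (0). Must reorder: 0 must now come before 2.
Run Kahn's algorithm (break ties by smallest node id):
  initial in-degrees: [1, 2, 1, 0, 2, 0]
  ready (indeg=0): [3, 5]
  pop 3: indeg[4]->1 | ready=[5] | order so far=[3]
  pop 5: indeg[0]->0; indeg[4]->0 | ready=[0, 4] | order so far=[3, 5]
  pop 0: indeg[1]->1; indeg[2]->0 | ready=[2, 4] | order so far=[3, 5, 0]
  pop 2: indeg[1]->0 | ready=[1, 4] | order so far=[3, 5, 0, 2]
  pop 1: no out-edges | ready=[4] | order so far=[3, 5, 0, 2, 1]
  pop 4: no out-edges | ready=[] | order so far=[3, 5, 0, 2, 1, 4]
  Result: [3, 5, 0, 2, 1, 4]

Answer: [3, 5, 0, 2, 1, 4]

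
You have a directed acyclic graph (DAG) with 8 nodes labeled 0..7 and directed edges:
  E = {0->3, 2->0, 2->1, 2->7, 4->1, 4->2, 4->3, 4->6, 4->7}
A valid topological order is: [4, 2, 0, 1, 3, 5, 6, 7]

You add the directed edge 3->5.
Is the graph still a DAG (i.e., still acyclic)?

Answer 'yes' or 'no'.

Given toposort: [4, 2, 0, 1, 3, 5, 6, 7]
Position of 3: index 4; position of 5: index 5
New edge 3->5: forward
Forward edge: respects the existing order. Still a DAG, same toposort still valid.
Still a DAG? yes

Answer: yes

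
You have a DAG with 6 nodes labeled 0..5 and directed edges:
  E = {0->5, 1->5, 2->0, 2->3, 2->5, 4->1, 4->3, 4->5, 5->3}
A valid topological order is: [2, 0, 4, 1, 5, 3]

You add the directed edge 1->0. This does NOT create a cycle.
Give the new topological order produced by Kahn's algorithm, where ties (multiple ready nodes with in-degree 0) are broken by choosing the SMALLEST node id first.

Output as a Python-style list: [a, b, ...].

Answer: [2, 4, 1, 0, 5, 3]

Derivation:
Old toposort: [2, 0, 4, 1, 5, 3]
Added edge: 1->0
Position of 1 (3) > position of 0 (1). Must reorder: 1 must now come before 0.
Run Kahn's algorithm (break ties by smallest node id):
  initial in-degrees: [2, 1, 0, 3, 0, 4]
  ready (indeg=0): [2, 4]
  pop 2: indeg[0]->1; indeg[3]->2; indeg[5]->3 | ready=[4] | order so far=[2]
  pop 4: indeg[1]->0; indeg[3]->1; indeg[5]->2 | ready=[1] | order so far=[2, 4]
  pop 1: indeg[0]->0; indeg[5]->1 | ready=[0] | order so far=[2, 4, 1]
  pop 0: indeg[5]->0 | ready=[5] | order so far=[2, 4, 1, 0]
  pop 5: indeg[3]->0 | ready=[3] | order so far=[2, 4, 1, 0, 5]
  pop 3: no out-edges | ready=[] | order so far=[2, 4, 1, 0, 5, 3]
  Result: [2, 4, 1, 0, 5, 3]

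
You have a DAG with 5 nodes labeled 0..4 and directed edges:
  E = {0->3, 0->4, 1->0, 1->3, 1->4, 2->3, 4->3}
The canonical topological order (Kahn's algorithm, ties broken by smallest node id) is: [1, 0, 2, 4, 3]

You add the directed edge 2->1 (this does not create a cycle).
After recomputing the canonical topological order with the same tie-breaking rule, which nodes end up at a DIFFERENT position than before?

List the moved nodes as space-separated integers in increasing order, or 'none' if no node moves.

Old toposort: [1, 0, 2, 4, 3]
Added edge 2->1
Recompute Kahn (smallest-id tiebreak):
  initial in-degrees: [1, 1, 0, 4, 2]
  ready (indeg=0): [2]
  pop 2: indeg[1]->0; indeg[3]->3 | ready=[1] | order so far=[2]
  pop 1: indeg[0]->0; indeg[3]->2; indeg[4]->1 | ready=[0] | order so far=[2, 1]
  pop 0: indeg[3]->1; indeg[4]->0 | ready=[4] | order so far=[2, 1, 0]
  pop 4: indeg[3]->0 | ready=[3] | order so far=[2, 1, 0, 4]
  pop 3: no out-edges | ready=[] | order so far=[2, 1, 0, 4, 3]
New canonical toposort: [2, 1, 0, 4, 3]
Compare positions:
  Node 0: index 1 -> 2 (moved)
  Node 1: index 0 -> 1 (moved)
  Node 2: index 2 -> 0 (moved)
  Node 3: index 4 -> 4 (same)
  Node 4: index 3 -> 3 (same)
Nodes that changed position: 0 1 2

Answer: 0 1 2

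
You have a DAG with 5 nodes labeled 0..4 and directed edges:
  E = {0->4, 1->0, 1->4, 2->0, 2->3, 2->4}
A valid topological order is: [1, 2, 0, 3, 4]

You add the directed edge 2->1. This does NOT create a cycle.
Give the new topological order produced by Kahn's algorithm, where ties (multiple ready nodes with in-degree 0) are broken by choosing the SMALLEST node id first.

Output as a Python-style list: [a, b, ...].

Answer: [2, 1, 0, 3, 4]

Derivation:
Old toposort: [1, 2, 0, 3, 4]
Added edge: 2->1
Position of 2 (1) > position of 1 (0). Must reorder: 2 must now come before 1.
Run Kahn's algorithm (break ties by smallest node id):
  initial in-degrees: [2, 1, 0, 1, 3]
  ready (indeg=0): [2]
  pop 2: indeg[0]->1; indeg[1]->0; indeg[3]->0; indeg[4]->2 | ready=[1, 3] | order so far=[2]
  pop 1: indeg[0]->0; indeg[4]->1 | ready=[0, 3] | order so far=[2, 1]
  pop 0: indeg[4]->0 | ready=[3, 4] | order so far=[2, 1, 0]
  pop 3: no out-edges | ready=[4] | order so far=[2, 1, 0, 3]
  pop 4: no out-edges | ready=[] | order so far=[2, 1, 0, 3, 4]
  Result: [2, 1, 0, 3, 4]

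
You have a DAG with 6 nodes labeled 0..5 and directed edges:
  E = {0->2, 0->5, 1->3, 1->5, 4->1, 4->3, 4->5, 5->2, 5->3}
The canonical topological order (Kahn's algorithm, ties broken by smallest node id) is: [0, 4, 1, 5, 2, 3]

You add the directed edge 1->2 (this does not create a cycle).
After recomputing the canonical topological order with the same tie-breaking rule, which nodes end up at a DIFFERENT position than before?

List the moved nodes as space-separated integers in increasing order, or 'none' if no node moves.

Old toposort: [0, 4, 1, 5, 2, 3]
Added edge 1->2
Recompute Kahn (smallest-id tiebreak):
  initial in-degrees: [0, 1, 3, 3, 0, 3]
  ready (indeg=0): [0, 4]
  pop 0: indeg[2]->2; indeg[5]->2 | ready=[4] | order so far=[0]
  pop 4: indeg[1]->0; indeg[3]->2; indeg[5]->1 | ready=[1] | order so far=[0, 4]
  pop 1: indeg[2]->1; indeg[3]->1; indeg[5]->0 | ready=[5] | order so far=[0, 4, 1]
  pop 5: indeg[2]->0; indeg[3]->0 | ready=[2, 3] | order so far=[0, 4, 1, 5]
  pop 2: no out-edges | ready=[3] | order so far=[0, 4, 1, 5, 2]
  pop 3: no out-edges | ready=[] | order so far=[0, 4, 1, 5, 2, 3]
New canonical toposort: [0, 4, 1, 5, 2, 3]
Compare positions:
  Node 0: index 0 -> 0 (same)
  Node 1: index 2 -> 2 (same)
  Node 2: index 4 -> 4 (same)
  Node 3: index 5 -> 5 (same)
  Node 4: index 1 -> 1 (same)
  Node 5: index 3 -> 3 (same)
Nodes that changed position: none

Answer: none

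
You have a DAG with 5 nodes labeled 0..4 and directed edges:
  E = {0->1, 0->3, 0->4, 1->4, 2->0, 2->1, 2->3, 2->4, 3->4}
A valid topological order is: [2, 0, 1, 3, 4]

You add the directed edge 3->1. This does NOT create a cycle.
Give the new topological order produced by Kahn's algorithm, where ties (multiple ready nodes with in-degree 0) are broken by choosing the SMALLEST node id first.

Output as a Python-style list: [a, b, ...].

Answer: [2, 0, 3, 1, 4]

Derivation:
Old toposort: [2, 0, 1, 3, 4]
Added edge: 3->1
Position of 3 (3) > position of 1 (2). Must reorder: 3 must now come before 1.
Run Kahn's algorithm (break ties by smallest node id):
  initial in-degrees: [1, 3, 0, 2, 4]
  ready (indeg=0): [2]
  pop 2: indeg[0]->0; indeg[1]->2; indeg[3]->1; indeg[4]->3 | ready=[0] | order so far=[2]
  pop 0: indeg[1]->1; indeg[3]->0; indeg[4]->2 | ready=[3] | order so far=[2, 0]
  pop 3: indeg[1]->0; indeg[4]->1 | ready=[1] | order so far=[2, 0, 3]
  pop 1: indeg[4]->0 | ready=[4] | order so far=[2, 0, 3, 1]
  pop 4: no out-edges | ready=[] | order so far=[2, 0, 3, 1, 4]
  Result: [2, 0, 3, 1, 4]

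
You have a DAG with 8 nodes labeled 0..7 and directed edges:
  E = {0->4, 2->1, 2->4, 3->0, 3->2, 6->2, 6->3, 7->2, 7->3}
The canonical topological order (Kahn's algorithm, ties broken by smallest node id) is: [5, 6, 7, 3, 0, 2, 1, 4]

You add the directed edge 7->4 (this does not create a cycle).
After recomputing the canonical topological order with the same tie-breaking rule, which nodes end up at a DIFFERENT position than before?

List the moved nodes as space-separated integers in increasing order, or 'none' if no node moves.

Answer: none

Derivation:
Old toposort: [5, 6, 7, 3, 0, 2, 1, 4]
Added edge 7->4
Recompute Kahn (smallest-id tiebreak):
  initial in-degrees: [1, 1, 3, 2, 3, 0, 0, 0]
  ready (indeg=0): [5, 6, 7]
  pop 5: no out-edges | ready=[6, 7] | order so far=[5]
  pop 6: indeg[2]->2; indeg[3]->1 | ready=[7] | order so far=[5, 6]
  pop 7: indeg[2]->1; indeg[3]->0; indeg[4]->2 | ready=[3] | order so far=[5, 6, 7]
  pop 3: indeg[0]->0; indeg[2]->0 | ready=[0, 2] | order so far=[5, 6, 7, 3]
  pop 0: indeg[4]->1 | ready=[2] | order so far=[5, 6, 7, 3, 0]
  pop 2: indeg[1]->0; indeg[4]->0 | ready=[1, 4] | order so far=[5, 6, 7, 3, 0, 2]
  pop 1: no out-edges | ready=[4] | order so far=[5, 6, 7, 3, 0, 2, 1]
  pop 4: no out-edges | ready=[] | order so far=[5, 6, 7, 3, 0, 2, 1, 4]
New canonical toposort: [5, 6, 7, 3, 0, 2, 1, 4]
Compare positions:
  Node 0: index 4 -> 4 (same)
  Node 1: index 6 -> 6 (same)
  Node 2: index 5 -> 5 (same)
  Node 3: index 3 -> 3 (same)
  Node 4: index 7 -> 7 (same)
  Node 5: index 0 -> 0 (same)
  Node 6: index 1 -> 1 (same)
  Node 7: index 2 -> 2 (same)
Nodes that changed position: none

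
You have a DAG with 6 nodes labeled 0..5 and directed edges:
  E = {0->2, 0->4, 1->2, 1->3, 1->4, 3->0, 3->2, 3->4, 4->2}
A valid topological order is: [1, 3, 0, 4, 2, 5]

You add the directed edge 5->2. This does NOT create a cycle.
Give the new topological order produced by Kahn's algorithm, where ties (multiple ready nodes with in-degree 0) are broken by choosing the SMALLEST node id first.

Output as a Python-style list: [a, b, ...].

Answer: [1, 3, 0, 4, 5, 2]

Derivation:
Old toposort: [1, 3, 0, 4, 2, 5]
Added edge: 5->2
Position of 5 (5) > position of 2 (4). Must reorder: 5 must now come before 2.
Run Kahn's algorithm (break ties by smallest node id):
  initial in-degrees: [1, 0, 5, 1, 3, 0]
  ready (indeg=0): [1, 5]
  pop 1: indeg[2]->4; indeg[3]->0; indeg[4]->2 | ready=[3, 5] | order so far=[1]
  pop 3: indeg[0]->0; indeg[2]->3; indeg[4]->1 | ready=[0, 5] | order so far=[1, 3]
  pop 0: indeg[2]->2; indeg[4]->0 | ready=[4, 5] | order so far=[1, 3, 0]
  pop 4: indeg[2]->1 | ready=[5] | order so far=[1, 3, 0, 4]
  pop 5: indeg[2]->0 | ready=[2] | order so far=[1, 3, 0, 4, 5]
  pop 2: no out-edges | ready=[] | order so far=[1, 3, 0, 4, 5, 2]
  Result: [1, 3, 0, 4, 5, 2]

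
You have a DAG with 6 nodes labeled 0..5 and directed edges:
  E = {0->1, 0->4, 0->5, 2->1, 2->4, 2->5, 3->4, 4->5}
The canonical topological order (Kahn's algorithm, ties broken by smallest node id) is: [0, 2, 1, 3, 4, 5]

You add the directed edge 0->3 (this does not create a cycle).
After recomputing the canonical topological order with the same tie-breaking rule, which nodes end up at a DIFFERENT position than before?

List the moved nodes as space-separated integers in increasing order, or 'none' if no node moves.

Answer: none

Derivation:
Old toposort: [0, 2, 1, 3, 4, 5]
Added edge 0->3
Recompute Kahn (smallest-id tiebreak):
  initial in-degrees: [0, 2, 0, 1, 3, 3]
  ready (indeg=0): [0, 2]
  pop 0: indeg[1]->1; indeg[3]->0; indeg[4]->2; indeg[5]->2 | ready=[2, 3] | order so far=[0]
  pop 2: indeg[1]->0; indeg[4]->1; indeg[5]->1 | ready=[1, 3] | order so far=[0, 2]
  pop 1: no out-edges | ready=[3] | order so far=[0, 2, 1]
  pop 3: indeg[4]->0 | ready=[4] | order so far=[0, 2, 1, 3]
  pop 4: indeg[5]->0 | ready=[5] | order so far=[0, 2, 1, 3, 4]
  pop 5: no out-edges | ready=[] | order so far=[0, 2, 1, 3, 4, 5]
New canonical toposort: [0, 2, 1, 3, 4, 5]
Compare positions:
  Node 0: index 0 -> 0 (same)
  Node 1: index 2 -> 2 (same)
  Node 2: index 1 -> 1 (same)
  Node 3: index 3 -> 3 (same)
  Node 4: index 4 -> 4 (same)
  Node 5: index 5 -> 5 (same)
Nodes that changed position: none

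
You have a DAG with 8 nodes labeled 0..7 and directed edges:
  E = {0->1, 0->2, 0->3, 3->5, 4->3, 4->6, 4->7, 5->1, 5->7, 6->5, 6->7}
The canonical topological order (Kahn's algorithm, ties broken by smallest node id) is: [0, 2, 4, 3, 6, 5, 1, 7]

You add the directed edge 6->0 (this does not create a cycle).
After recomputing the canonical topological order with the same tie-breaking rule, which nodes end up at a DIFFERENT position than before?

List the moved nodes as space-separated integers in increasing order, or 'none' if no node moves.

Answer: 0 2 3 4 6

Derivation:
Old toposort: [0, 2, 4, 3, 6, 5, 1, 7]
Added edge 6->0
Recompute Kahn (smallest-id tiebreak):
  initial in-degrees: [1, 2, 1, 2, 0, 2, 1, 3]
  ready (indeg=0): [4]
  pop 4: indeg[3]->1; indeg[6]->0; indeg[7]->2 | ready=[6] | order so far=[4]
  pop 6: indeg[0]->0; indeg[5]->1; indeg[7]->1 | ready=[0] | order so far=[4, 6]
  pop 0: indeg[1]->1; indeg[2]->0; indeg[3]->0 | ready=[2, 3] | order so far=[4, 6, 0]
  pop 2: no out-edges | ready=[3] | order so far=[4, 6, 0, 2]
  pop 3: indeg[5]->0 | ready=[5] | order so far=[4, 6, 0, 2, 3]
  pop 5: indeg[1]->0; indeg[7]->0 | ready=[1, 7] | order so far=[4, 6, 0, 2, 3, 5]
  pop 1: no out-edges | ready=[7] | order so far=[4, 6, 0, 2, 3, 5, 1]
  pop 7: no out-edges | ready=[] | order so far=[4, 6, 0, 2, 3, 5, 1, 7]
New canonical toposort: [4, 6, 0, 2, 3, 5, 1, 7]
Compare positions:
  Node 0: index 0 -> 2 (moved)
  Node 1: index 6 -> 6 (same)
  Node 2: index 1 -> 3 (moved)
  Node 3: index 3 -> 4 (moved)
  Node 4: index 2 -> 0 (moved)
  Node 5: index 5 -> 5 (same)
  Node 6: index 4 -> 1 (moved)
  Node 7: index 7 -> 7 (same)
Nodes that changed position: 0 2 3 4 6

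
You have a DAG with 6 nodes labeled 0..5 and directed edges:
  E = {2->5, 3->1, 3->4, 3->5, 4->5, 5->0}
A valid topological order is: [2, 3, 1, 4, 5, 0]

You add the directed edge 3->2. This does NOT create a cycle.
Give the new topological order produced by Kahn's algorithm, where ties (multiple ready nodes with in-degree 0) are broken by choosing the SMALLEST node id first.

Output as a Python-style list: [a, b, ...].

Old toposort: [2, 3, 1, 4, 5, 0]
Added edge: 3->2
Position of 3 (1) > position of 2 (0). Must reorder: 3 must now come before 2.
Run Kahn's algorithm (break ties by smallest node id):
  initial in-degrees: [1, 1, 1, 0, 1, 3]
  ready (indeg=0): [3]
  pop 3: indeg[1]->0; indeg[2]->0; indeg[4]->0; indeg[5]->2 | ready=[1, 2, 4] | order so far=[3]
  pop 1: no out-edges | ready=[2, 4] | order so far=[3, 1]
  pop 2: indeg[5]->1 | ready=[4] | order so far=[3, 1, 2]
  pop 4: indeg[5]->0 | ready=[5] | order so far=[3, 1, 2, 4]
  pop 5: indeg[0]->0 | ready=[0] | order so far=[3, 1, 2, 4, 5]
  pop 0: no out-edges | ready=[] | order so far=[3, 1, 2, 4, 5, 0]
  Result: [3, 1, 2, 4, 5, 0]

Answer: [3, 1, 2, 4, 5, 0]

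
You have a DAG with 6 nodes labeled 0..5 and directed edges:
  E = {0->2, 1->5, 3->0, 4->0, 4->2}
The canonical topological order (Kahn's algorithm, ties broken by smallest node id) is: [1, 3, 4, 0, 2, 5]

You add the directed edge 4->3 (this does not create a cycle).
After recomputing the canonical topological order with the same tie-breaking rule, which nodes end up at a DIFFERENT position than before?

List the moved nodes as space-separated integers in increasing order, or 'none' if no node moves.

Old toposort: [1, 3, 4, 0, 2, 5]
Added edge 4->3
Recompute Kahn (smallest-id tiebreak):
  initial in-degrees: [2, 0, 2, 1, 0, 1]
  ready (indeg=0): [1, 4]
  pop 1: indeg[5]->0 | ready=[4, 5] | order so far=[1]
  pop 4: indeg[0]->1; indeg[2]->1; indeg[3]->0 | ready=[3, 5] | order so far=[1, 4]
  pop 3: indeg[0]->0 | ready=[0, 5] | order so far=[1, 4, 3]
  pop 0: indeg[2]->0 | ready=[2, 5] | order so far=[1, 4, 3, 0]
  pop 2: no out-edges | ready=[5] | order so far=[1, 4, 3, 0, 2]
  pop 5: no out-edges | ready=[] | order so far=[1, 4, 3, 0, 2, 5]
New canonical toposort: [1, 4, 3, 0, 2, 5]
Compare positions:
  Node 0: index 3 -> 3 (same)
  Node 1: index 0 -> 0 (same)
  Node 2: index 4 -> 4 (same)
  Node 3: index 1 -> 2 (moved)
  Node 4: index 2 -> 1 (moved)
  Node 5: index 5 -> 5 (same)
Nodes that changed position: 3 4

Answer: 3 4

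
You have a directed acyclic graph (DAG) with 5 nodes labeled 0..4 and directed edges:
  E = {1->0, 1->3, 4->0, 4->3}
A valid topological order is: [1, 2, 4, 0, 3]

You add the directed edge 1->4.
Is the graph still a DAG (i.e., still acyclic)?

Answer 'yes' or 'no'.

Answer: yes

Derivation:
Given toposort: [1, 2, 4, 0, 3]
Position of 1: index 0; position of 4: index 2
New edge 1->4: forward
Forward edge: respects the existing order. Still a DAG, same toposort still valid.
Still a DAG? yes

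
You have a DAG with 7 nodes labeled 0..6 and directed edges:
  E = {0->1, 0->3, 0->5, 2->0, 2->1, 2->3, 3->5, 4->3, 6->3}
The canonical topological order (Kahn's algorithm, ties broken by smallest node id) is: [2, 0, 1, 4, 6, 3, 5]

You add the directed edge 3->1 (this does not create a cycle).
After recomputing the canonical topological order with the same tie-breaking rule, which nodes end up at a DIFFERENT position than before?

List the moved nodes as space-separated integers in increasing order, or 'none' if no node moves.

Answer: 1 3 4 6

Derivation:
Old toposort: [2, 0, 1, 4, 6, 3, 5]
Added edge 3->1
Recompute Kahn (smallest-id tiebreak):
  initial in-degrees: [1, 3, 0, 4, 0, 2, 0]
  ready (indeg=0): [2, 4, 6]
  pop 2: indeg[0]->0; indeg[1]->2; indeg[3]->3 | ready=[0, 4, 6] | order so far=[2]
  pop 0: indeg[1]->1; indeg[3]->2; indeg[5]->1 | ready=[4, 6] | order so far=[2, 0]
  pop 4: indeg[3]->1 | ready=[6] | order so far=[2, 0, 4]
  pop 6: indeg[3]->0 | ready=[3] | order so far=[2, 0, 4, 6]
  pop 3: indeg[1]->0; indeg[5]->0 | ready=[1, 5] | order so far=[2, 0, 4, 6, 3]
  pop 1: no out-edges | ready=[5] | order so far=[2, 0, 4, 6, 3, 1]
  pop 5: no out-edges | ready=[] | order so far=[2, 0, 4, 6, 3, 1, 5]
New canonical toposort: [2, 0, 4, 6, 3, 1, 5]
Compare positions:
  Node 0: index 1 -> 1 (same)
  Node 1: index 2 -> 5 (moved)
  Node 2: index 0 -> 0 (same)
  Node 3: index 5 -> 4 (moved)
  Node 4: index 3 -> 2 (moved)
  Node 5: index 6 -> 6 (same)
  Node 6: index 4 -> 3 (moved)
Nodes that changed position: 1 3 4 6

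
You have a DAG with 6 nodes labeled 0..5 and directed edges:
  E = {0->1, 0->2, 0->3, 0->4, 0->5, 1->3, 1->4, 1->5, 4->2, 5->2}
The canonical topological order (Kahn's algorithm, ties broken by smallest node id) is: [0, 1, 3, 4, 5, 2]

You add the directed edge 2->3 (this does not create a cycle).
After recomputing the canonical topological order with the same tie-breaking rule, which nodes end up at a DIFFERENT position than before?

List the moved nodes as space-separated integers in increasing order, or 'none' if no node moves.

Old toposort: [0, 1, 3, 4, 5, 2]
Added edge 2->3
Recompute Kahn (smallest-id tiebreak):
  initial in-degrees: [0, 1, 3, 3, 2, 2]
  ready (indeg=0): [0]
  pop 0: indeg[1]->0; indeg[2]->2; indeg[3]->2; indeg[4]->1; indeg[5]->1 | ready=[1] | order so far=[0]
  pop 1: indeg[3]->1; indeg[4]->0; indeg[5]->0 | ready=[4, 5] | order so far=[0, 1]
  pop 4: indeg[2]->1 | ready=[5] | order so far=[0, 1, 4]
  pop 5: indeg[2]->0 | ready=[2] | order so far=[0, 1, 4, 5]
  pop 2: indeg[3]->0 | ready=[3] | order so far=[0, 1, 4, 5, 2]
  pop 3: no out-edges | ready=[] | order so far=[0, 1, 4, 5, 2, 3]
New canonical toposort: [0, 1, 4, 5, 2, 3]
Compare positions:
  Node 0: index 0 -> 0 (same)
  Node 1: index 1 -> 1 (same)
  Node 2: index 5 -> 4 (moved)
  Node 3: index 2 -> 5 (moved)
  Node 4: index 3 -> 2 (moved)
  Node 5: index 4 -> 3 (moved)
Nodes that changed position: 2 3 4 5

Answer: 2 3 4 5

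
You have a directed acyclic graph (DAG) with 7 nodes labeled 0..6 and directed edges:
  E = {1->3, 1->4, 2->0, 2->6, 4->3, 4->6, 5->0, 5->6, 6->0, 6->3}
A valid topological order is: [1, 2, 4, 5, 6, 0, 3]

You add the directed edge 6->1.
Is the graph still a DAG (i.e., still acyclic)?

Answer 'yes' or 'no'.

Given toposort: [1, 2, 4, 5, 6, 0, 3]
Position of 6: index 4; position of 1: index 0
New edge 6->1: backward (u after v in old order)
Backward edge: old toposort is now invalid. Check if this creates a cycle.
Does 1 already reach 6? Reachable from 1: [0, 1, 3, 4, 6]. YES -> cycle!
Still a DAG? no

Answer: no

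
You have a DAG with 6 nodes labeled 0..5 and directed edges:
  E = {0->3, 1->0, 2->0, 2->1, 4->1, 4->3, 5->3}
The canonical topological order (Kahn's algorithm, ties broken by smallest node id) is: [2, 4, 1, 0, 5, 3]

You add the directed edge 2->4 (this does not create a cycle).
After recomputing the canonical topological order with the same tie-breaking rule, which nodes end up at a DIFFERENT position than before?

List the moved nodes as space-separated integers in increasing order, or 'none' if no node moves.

Answer: none

Derivation:
Old toposort: [2, 4, 1, 0, 5, 3]
Added edge 2->4
Recompute Kahn (smallest-id tiebreak):
  initial in-degrees: [2, 2, 0, 3, 1, 0]
  ready (indeg=0): [2, 5]
  pop 2: indeg[0]->1; indeg[1]->1; indeg[4]->0 | ready=[4, 5] | order so far=[2]
  pop 4: indeg[1]->0; indeg[3]->2 | ready=[1, 5] | order so far=[2, 4]
  pop 1: indeg[0]->0 | ready=[0, 5] | order so far=[2, 4, 1]
  pop 0: indeg[3]->1 | ready=[5] | order so far=[2, 4, 1, 0]
  pop 5: indeg[3]->0 | ready=[3] | order so far=[2, 4, 1, 0, 5]
  pop 3: no out-edges | ready=[] | order so far=[2, 4, 1, 0, 5, 3]
New canonical toposort: [2, 4, 1, 0, 5, 3]
Compare positions:
  Node 0: index 3 -> 3 (same)
  Node 1: index 2 -> 2 (same)
  Node 2: index 0 -> 0 (same)
  Node 3: index 5 -> 5 (same)
  Node 4: index 1 -> 1 (same)
  Node 5: index 4 -> 4 (same)
Nodes that changed position: none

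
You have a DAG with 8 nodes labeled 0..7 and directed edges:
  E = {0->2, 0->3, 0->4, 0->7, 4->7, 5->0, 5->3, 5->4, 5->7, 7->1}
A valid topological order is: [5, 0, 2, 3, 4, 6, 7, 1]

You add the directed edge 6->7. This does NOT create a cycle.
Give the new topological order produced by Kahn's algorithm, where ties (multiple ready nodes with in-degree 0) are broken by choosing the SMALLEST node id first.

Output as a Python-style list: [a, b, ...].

Answer: [5, 0, 2, 3, 4, 6, 7, 1]

Derivation:
Old toposort: [5, 0, 2, 3, 4, 6, 7, 1]
Added edge: 6->7
Position of 6 (5) < position of 7 (6). Old order still valid.
Run Kahn's algorithm (break ties by smallest node id):
  initial in-degrees: [1, 1, 1, 2, 2, 0, 0, 4]
  ready (indeg=0): [5, 6]
  pop 5: indeg[0]->0; indeg[3]->1; indeg[4]->1; indeg[7]->3 | ready=[0, 6] | order so far=[5]
  pop 0: indeg[2]->0; indeg[3]->0; indeg[4]->0; indeg[7]->2 | ready=[2, 3, 4, 6] | order so far=[5, 0]
  pop 2: no out-edges | ready=[3, 4, 6] | order so far=[5, 0, 2]
  pop 3: no out-edges | ready=[4, 6] | order so far=[5, 0, 2, 3]
  pop 4: indeg[7]->1 | ready=[6] | order so far=[5, 0, 2, 3, 4]
  pop 6: indeg[7]->0 | ready=[7] | order so far=[5, 0, 2, 3, 4, 6]
  pop 7: indeg[1]->0 | ready=[1] | order so far=[5, 0, 2, 3, 4, 6, 7]
  pop 1: no out-edges | ready=[] | order so far=[5, 0, 2, 3, 4, 6, 7, 1]
  Result: [5, 0, 2, 3, 4, 6, 7, 1]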